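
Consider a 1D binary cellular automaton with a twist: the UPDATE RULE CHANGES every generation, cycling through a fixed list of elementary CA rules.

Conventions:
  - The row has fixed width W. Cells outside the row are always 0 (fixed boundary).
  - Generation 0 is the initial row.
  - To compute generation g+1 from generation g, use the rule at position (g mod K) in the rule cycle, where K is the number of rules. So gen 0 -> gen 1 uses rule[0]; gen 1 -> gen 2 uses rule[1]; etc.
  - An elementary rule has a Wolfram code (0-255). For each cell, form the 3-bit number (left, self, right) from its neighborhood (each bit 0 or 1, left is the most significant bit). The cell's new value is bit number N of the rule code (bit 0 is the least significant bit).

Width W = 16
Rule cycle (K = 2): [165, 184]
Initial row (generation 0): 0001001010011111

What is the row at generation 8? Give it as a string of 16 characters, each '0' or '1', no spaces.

Gen 0: 0001001010011111
Gen 1 (rule 165): 1101001110001110
Gen 2 (rule 184): 1010101101001101
Gen 3 (rule 165): 1111110011000011
Gen 4 (rule 184): 1111101010100010
Gen 5 (rule 165): 0111011111101010
Gen 6 (rule 184): 0110111111010101
Gen 7 (rule 165): 0001011110111111
Gen 8 (rule 184): 0000111101111110

Answer: 0000111101111110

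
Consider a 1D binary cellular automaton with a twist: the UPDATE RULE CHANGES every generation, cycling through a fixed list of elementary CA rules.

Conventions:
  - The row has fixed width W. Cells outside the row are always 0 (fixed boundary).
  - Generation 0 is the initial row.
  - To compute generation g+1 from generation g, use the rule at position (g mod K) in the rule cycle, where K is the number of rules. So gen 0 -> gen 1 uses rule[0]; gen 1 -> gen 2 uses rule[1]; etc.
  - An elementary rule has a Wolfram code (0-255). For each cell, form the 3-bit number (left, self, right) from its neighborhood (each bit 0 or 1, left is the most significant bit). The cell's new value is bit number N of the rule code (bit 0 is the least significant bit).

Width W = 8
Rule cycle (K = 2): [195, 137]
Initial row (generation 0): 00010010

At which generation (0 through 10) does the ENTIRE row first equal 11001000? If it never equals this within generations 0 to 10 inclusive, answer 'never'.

Gen 0: 00010010
Gen 1 (rule 195): 11100100
Gen 2 (rule 137): 11000001
Gen 3 (rule 195): 01011110
Gen 4 (rule 137): 00011100
Gen 5 (rule 195): 11101101
Gen 6 (rule 137): 11001000
Gen 7 (rule 195): 01010011
Gen 8 (rule 137): 00000010
Gen 9 (rule 195): 11111100
Gen 10 (rule 137): 11111001

Answer: 6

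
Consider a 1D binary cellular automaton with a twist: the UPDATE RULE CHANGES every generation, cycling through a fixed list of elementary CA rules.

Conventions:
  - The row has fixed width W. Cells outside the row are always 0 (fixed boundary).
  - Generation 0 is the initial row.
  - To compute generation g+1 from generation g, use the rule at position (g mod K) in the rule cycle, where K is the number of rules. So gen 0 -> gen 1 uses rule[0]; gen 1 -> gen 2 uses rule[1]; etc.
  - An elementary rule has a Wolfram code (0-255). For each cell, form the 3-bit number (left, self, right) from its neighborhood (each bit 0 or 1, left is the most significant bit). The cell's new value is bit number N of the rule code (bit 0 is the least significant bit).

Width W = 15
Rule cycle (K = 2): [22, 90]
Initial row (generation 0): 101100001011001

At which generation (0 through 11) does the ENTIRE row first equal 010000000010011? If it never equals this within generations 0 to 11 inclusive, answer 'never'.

Answer: 10

Derivation:
Gen 0: 101100001011001
Gen 1 (rule 22): 100010011000111
Gen 2 (rule 90): 010101111101101
Gen 3 (rule 22): 110100000000001
Gen 4 (rule 90): 110010000000010
Gen 5 (rule 22): 001111000000111
Gen 6 (rule 90): 011001100001101
Gen 7 (rule 22): 100110010010001
Gen 8 (rule 90): 011111101101010
Gen 9 (rule 22): 100000000001011
Gen 10 (rule 90): 010000000010011
Gen 11 (rule 22): 111000000111100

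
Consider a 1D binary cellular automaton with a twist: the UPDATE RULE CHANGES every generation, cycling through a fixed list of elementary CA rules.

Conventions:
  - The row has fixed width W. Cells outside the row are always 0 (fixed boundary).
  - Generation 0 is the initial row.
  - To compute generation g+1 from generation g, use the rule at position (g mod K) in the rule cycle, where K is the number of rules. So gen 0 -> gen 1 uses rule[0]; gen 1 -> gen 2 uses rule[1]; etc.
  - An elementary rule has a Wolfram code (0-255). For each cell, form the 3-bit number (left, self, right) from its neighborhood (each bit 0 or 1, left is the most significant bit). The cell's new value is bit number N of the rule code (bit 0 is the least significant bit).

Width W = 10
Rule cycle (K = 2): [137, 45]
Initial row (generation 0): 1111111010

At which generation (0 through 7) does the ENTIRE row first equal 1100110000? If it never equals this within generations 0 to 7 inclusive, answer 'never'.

Answer: 7

Derivation:
Gen 0: 1111111010
Gen 1 (rule 137): 1111110000
Gen 2 (rule 45): 1000000111
Gen 3 (rule 137): 0011110110
Gen 4 (rule 45): 1010001100
Gen 5 (rule 137): 0000101001
Gen 6 (rule 45): 1110111001
Gen 7 (rule 137): 1100110000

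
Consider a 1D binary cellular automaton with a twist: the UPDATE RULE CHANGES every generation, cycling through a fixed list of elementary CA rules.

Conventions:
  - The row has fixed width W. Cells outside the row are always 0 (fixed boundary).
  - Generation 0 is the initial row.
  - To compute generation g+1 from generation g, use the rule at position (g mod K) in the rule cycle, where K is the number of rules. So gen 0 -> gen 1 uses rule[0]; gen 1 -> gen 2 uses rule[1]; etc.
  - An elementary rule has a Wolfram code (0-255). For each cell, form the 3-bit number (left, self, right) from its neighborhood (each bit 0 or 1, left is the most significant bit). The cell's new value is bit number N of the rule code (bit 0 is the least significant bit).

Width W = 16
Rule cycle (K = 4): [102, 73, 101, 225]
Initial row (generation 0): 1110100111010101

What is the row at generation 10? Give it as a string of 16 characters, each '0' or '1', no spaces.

Answer: 1100011000010100

Derivation:
Gen 0: 1110100111010101
Gen 1 (rule 102): 0011101001111111
Gen 2 (rule 73): 1010100001000001
Gen 3 (rule 101): 1111101101011101
Gen 4 (rule 225): 0111110110101110
Gen 5 (rule 102): 1000011011110010
Gen 6 (rule 73): 0011011010010000
Gen 7 (rule 101): 1001101110010111
Gen 8 (rule 225): 0000110110001011
Gen 9 (rule 102): 0001011010011101
Gen 10 (rule 73): 1100011000010100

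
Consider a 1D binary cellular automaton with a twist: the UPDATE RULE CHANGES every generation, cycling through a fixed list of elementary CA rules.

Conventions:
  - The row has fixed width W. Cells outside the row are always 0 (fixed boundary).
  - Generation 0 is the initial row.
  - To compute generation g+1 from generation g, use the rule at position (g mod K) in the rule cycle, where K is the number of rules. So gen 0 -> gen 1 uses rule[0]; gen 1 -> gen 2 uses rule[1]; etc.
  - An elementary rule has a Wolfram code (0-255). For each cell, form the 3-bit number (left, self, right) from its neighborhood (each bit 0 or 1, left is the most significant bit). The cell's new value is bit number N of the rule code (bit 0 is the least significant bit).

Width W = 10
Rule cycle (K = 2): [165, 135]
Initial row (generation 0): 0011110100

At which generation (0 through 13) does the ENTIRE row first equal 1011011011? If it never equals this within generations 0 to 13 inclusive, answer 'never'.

Gen 0: 0011110100
Gen 1 (rule 165): 1001101101
Gen 2 (rule 135): 1010000001
Gen 3 (rule 165): 1110111101
Gen 4 (rule 135): 0100011001
Gen 5 (rule 165): 0101000001
Gen 6 (rule 135): 1101011111
Gen 7 (rule 165): 0011101110
Gen 8 (rule 135): 1101000100
Gen 9 (rule 165): 0011010101
Gen 10 (rule 135): 1100010101
Gen 11 (rule 165): 0001011111
Gen 12 (rule 135): 1111001110
Gen 13 (rule 165): 0110000100

Answer: never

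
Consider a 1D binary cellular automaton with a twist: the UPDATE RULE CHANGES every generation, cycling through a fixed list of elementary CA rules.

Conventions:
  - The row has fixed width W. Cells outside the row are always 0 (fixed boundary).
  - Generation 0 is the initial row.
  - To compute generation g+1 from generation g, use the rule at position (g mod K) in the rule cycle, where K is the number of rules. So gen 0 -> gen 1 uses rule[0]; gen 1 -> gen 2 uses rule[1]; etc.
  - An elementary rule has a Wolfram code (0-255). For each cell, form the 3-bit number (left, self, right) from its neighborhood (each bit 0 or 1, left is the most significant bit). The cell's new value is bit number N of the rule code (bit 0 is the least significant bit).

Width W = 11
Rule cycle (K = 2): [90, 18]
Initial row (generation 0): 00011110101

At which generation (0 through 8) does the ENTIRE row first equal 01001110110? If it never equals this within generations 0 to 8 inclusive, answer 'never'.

Answer: never

Derivation:
Gen 0: 00011110101
Gen 1 (rule 90): 00110010000
Gen 2 (rule 18): 01001101000
Gen 3 (rule 90): 10111100100
Gen 4 (rule 18): 00000011010
Gen 5 (rule 90): 00000111001
Gen 6 (rule 18): 00001000110
Gen 7 (rule 90): 00010101111
Gen 8 (rule 18): 00100000000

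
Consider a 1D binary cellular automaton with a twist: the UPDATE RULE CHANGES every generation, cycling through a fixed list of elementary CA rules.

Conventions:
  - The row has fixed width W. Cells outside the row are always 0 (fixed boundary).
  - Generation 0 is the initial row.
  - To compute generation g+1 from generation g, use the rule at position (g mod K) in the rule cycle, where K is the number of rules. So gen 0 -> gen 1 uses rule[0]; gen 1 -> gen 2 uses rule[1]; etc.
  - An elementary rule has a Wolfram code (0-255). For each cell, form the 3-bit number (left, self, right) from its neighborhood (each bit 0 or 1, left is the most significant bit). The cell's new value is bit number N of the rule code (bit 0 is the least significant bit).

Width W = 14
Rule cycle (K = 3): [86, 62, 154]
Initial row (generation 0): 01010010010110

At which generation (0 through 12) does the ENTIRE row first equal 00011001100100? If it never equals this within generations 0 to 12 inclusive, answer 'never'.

Gen 0: 01010010010110
Gen 1 (rule 86): 11011111110011
Gen 2 (rule 62): 10110000001110
Gen 3 (rule 154): 00101000011101
Gen 4 (rule 86): 01101100100101
Gen 5 (rule 62): 11011011111111
Gen 6 (rule 154): 10010011111110
Gen 7 (rule 86): 11111100000011
Gen 8 (rule 62): 10000010000110
Gen 9 (rule 154): 01000101001101
Gen 10 (rule 86): 11101101110101
Gen 11 (rule 62): 10011011001111
Gen 12 (rule 154): 01110010111110

Answer: never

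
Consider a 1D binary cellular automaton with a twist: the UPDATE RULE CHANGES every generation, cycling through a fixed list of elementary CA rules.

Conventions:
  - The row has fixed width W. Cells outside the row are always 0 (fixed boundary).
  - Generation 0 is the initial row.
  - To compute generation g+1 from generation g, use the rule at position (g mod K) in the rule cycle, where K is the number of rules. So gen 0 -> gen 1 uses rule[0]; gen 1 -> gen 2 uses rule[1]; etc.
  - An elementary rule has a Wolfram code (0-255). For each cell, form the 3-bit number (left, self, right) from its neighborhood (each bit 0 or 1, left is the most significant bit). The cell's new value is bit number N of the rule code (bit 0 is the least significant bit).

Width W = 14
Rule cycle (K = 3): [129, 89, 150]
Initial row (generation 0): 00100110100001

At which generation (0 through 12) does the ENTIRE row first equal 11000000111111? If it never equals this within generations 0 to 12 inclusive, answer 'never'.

Answer: never

Derivation:
Gen 0: 00100110100001
Gen 1 (rule 129): 10000000001100
Gen 2 (rule 89): 01111111101111
Gen 3 (rule 150): 10111111000110
Gen 4 (rule 129): 00011110010000
Gen 5 (rule 89): 11010011001111
Gen 6 (rule 150): 00011100110110
Gen 7 (rule 129): 11001000000000
Gen 8 (rule 89): 11100111111111
Gen 9 (rule 150): 01011011111110
Gen 10 (rule 129): 00000001111100
Gen 11 (rule 89): 11111101000111
Gen 12 (rule 150): 01111001101010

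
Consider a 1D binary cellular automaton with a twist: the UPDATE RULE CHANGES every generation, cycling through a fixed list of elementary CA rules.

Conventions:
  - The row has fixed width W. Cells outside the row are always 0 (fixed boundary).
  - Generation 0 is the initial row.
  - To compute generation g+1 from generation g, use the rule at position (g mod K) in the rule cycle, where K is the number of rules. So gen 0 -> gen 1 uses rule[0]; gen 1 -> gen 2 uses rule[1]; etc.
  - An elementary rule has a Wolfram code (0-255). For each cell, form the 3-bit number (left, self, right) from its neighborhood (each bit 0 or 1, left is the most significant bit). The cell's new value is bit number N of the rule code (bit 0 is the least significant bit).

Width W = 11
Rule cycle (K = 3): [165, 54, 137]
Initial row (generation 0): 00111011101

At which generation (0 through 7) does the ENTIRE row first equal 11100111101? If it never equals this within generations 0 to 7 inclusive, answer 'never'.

Answer: never

Derivation:
Gen 0: 00111011101
Gen 1 (rule 165): 10010101011
Gen 2 (rule 54): 11111111100
Gen 3 (rule 137): 11111111001
Gen 4 (rule 165): 01111110001
Gen 5 (rule 54): 10000001011
Gen 6 (rule 137): 00111100010
Gen 7 (rule 165): 10011001010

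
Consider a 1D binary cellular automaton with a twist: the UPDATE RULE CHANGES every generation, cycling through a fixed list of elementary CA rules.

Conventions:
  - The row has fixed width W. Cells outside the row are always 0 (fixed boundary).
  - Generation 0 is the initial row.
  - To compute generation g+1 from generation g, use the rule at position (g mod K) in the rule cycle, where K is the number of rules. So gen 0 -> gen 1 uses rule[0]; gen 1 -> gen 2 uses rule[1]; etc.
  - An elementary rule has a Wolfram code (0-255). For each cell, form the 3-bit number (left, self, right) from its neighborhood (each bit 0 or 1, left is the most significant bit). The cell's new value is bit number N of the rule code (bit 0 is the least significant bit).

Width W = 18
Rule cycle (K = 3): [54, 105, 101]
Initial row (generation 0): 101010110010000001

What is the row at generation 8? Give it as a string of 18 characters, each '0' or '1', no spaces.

Gen 0: 101010110010000001
Gen 1 (rule 54): 111111001111000011
Gen 2 (rule 105): 100001001001011011
Gen 3 (rule 101): 101101001001101101
Gen 4 (rule 54): 110011111110010011
Gen 5 (rule 105): 110010000010000011
Gen 6 (rule 101): 010010111010111001
Gen 7 (rule 54): 111111000111000111
Gen 8 (rule 105): 100001010101010101

Answer: 100001010101010101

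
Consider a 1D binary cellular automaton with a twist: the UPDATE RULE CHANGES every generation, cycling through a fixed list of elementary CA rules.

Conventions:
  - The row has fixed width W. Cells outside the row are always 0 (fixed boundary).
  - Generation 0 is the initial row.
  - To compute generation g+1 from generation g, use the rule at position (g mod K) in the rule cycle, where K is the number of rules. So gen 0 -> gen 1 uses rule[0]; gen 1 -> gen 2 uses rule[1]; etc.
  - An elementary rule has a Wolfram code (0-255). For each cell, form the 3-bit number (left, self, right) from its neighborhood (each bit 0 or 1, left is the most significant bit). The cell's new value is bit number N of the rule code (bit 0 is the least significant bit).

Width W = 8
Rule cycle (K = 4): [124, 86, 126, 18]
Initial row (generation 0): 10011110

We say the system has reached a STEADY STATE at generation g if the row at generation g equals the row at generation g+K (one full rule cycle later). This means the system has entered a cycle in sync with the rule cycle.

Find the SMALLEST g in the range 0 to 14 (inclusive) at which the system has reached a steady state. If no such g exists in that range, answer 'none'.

Gen 0: 10011110
Gen 1 (rule 124): 11010011
Gen 2 (rule 86): 01011101
Gen 3 (rule 126): 11110111
Gen 4 (rule 18): 00000000
Gen 5 (rule 124): 00000000
Gen 6 (rule 86): 00000000
Gen 7 (rule 126): 00000000
Gen 8 (rule 18): 00000000
Gen 9 (rule 124): 00000000
Gen 10 (rule 86): 00000000
Gen 11 (rule 126): 00000000
Gen 12 (rule 18): 00000000
Gen 13 (rule 124): 00000000
Gen 14 (rule 86): 00000000
Gen 15 (rule 126): 00000000
Gen 16 (rule 18): 00000000
Gen 17 (rule 124): 00000000
Gen 18 (rule 86): 00000000

Answer: 4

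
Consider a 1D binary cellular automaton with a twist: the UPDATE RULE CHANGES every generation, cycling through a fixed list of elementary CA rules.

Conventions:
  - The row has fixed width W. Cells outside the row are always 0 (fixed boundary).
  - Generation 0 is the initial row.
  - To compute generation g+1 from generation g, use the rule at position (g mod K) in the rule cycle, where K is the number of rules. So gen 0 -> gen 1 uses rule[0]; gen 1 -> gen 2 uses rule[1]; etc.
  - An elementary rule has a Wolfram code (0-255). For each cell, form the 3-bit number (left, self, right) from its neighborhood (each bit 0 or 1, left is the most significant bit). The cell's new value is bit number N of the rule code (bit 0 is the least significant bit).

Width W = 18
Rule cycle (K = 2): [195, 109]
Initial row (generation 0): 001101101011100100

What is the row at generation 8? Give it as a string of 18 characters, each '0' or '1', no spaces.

Gen 0: 001101101011100100
Gen 1 (rule 195): 110100100001101001
Gen 2 (rule 109): 111100101101111001
Gen 3 (rule 195): 011101000100111010
Gen 4 (rule 109): 010111010100101110
Gen 5 (rule 195): 100011000001000110
Gen 6 (rule 109): 101011011101010110
Gen 7 (rule 195): 000001001100000010
Gen 8 (rule 109): 111101001101111010

Answer: 111101001101111010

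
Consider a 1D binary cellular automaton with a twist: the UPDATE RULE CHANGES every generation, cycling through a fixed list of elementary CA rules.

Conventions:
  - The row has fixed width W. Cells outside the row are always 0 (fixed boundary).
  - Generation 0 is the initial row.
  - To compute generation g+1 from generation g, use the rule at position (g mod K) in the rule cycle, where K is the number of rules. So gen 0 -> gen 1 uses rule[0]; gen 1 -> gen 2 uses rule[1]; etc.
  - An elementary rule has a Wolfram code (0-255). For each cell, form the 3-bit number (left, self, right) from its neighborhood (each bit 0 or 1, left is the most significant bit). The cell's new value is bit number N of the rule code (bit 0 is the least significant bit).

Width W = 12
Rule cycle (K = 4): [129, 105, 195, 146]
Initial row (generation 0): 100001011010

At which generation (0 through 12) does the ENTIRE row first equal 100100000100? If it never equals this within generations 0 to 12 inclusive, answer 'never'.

Gen 0: 100001011010
Gen 1 (rule 129): 001100000000
Gen 2 (rule 105): 101101111111
Gen 3 (rule 195): 000100111111
Gen 4 (rule 146): 001011011110
Gen 5 (rule 129): 100000001100
Gen 6 (rule 105): 001111101101
Gen 7 (rule 195): 110111100100
Gen 8 (rule 146): 000011011010
Gen 9 (rule 129): 111000000000
Gen 10 (rule 105): 101011111111
Gen 11 (rule 195): 000001111111
Gen 12 (rule 146): 000010111110

Answer: never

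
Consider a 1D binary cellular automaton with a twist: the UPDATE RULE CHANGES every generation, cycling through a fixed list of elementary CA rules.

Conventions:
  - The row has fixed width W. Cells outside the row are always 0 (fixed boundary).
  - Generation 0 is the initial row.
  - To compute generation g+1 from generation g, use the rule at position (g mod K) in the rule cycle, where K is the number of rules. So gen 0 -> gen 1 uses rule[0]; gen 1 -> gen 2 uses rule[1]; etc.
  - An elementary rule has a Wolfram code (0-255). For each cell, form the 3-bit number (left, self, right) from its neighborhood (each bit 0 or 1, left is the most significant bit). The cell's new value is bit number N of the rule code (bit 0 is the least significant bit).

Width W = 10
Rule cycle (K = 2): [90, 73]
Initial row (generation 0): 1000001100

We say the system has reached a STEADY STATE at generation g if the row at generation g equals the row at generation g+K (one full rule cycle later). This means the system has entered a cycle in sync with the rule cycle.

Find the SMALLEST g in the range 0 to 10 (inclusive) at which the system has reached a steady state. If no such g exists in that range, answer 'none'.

Answer: none

Derivation:
Gen 0: 1000001100
Gen 1 (rule 90): 0100011110
Gen 2 (rule 73): 0001010010
Gen 3 (rule 90): 0010001101
Gen 4 (rule 73): 1000101100
Gen 5 (rule 90): 0101001110
Gen 6 (rule 73): 0000001010
Gen 7 (rule 90): 0000010001
Gen 8 (rule 73): 1111000100
Gen 9 (rule 90): 1001101010
Gen 10 (rule 73): 0001100000
Gen 11 (rule 90): 0011110000
Gen 12 (rule 73): 1010010111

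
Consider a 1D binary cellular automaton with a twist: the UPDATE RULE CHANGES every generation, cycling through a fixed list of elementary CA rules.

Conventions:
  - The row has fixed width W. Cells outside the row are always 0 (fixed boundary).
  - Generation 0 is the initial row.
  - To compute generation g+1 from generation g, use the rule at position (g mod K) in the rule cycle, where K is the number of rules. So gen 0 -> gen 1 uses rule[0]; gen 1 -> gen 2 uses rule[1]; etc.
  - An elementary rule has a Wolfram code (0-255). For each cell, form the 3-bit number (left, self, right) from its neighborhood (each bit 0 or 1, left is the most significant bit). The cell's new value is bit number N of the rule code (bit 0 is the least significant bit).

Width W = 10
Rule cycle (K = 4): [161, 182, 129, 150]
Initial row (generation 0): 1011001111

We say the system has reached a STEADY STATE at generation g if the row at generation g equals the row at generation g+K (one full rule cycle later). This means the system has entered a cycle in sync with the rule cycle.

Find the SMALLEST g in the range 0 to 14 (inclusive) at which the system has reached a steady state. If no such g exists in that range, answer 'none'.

Gen 0: 1011001111
Gen 1 (rule 161): 0100000110
Gen 2 (rule 182): 1110001001
Gen 3 (rule 129): 0100100000
Gen 4 (rule 150): 1111110000
Gen 5 (rule 161): 0111100111
Gen 6 (rule 182): 1011011010
Gen 7 (rule 129): 0000000000
Gen 8 (rule 150): 0000000000
Gen 9 (rule 161): 1111111111
Gen 10 (rule 182): 0111111110
Gen 11 (rule 129): 0011111100
Gen 12 (rule 150): 0101111010
Gen 13 (rule 161): 0010110100
Gen 14 (rule 182): 0111001110
Gen 15 (rule 129): 0010000100
Gen 16 (rule 150): 0111001110
Gen 17 (rule 161): 0010000100
Gen 18 (rule 182): 0111001110

Answer: 14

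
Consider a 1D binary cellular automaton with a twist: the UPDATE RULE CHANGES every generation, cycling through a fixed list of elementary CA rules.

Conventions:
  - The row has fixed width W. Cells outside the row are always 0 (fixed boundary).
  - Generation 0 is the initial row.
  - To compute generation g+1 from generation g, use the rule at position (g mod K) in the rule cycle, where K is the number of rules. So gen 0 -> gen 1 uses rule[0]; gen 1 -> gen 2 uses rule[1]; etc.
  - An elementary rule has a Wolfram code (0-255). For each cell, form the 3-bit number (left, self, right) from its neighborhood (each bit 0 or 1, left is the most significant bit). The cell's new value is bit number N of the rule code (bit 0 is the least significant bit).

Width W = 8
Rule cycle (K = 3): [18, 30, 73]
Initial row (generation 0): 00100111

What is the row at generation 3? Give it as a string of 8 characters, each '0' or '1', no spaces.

Answer: 11000001

Derivation:
Gen 0: 00100111
Gen 1 (rule 18): 01011000
Gen 2 (rule 30): 11010100
Gen 3 (rule 73): 11000001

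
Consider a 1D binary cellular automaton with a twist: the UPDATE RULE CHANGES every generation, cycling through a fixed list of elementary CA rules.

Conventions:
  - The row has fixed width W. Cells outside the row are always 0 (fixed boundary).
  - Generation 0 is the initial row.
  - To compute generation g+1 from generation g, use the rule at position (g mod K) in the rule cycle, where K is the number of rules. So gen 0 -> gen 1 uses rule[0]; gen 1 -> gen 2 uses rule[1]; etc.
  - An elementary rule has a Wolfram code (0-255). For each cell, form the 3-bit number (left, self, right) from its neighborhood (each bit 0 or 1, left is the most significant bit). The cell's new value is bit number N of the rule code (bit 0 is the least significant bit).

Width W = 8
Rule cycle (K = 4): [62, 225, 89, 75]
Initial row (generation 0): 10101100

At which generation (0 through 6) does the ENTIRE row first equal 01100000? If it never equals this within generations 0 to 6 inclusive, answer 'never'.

Answer: never

Derivation:
Gen 0: 10101100
Gen 1 (rule 62): 11111010
Gen 2 (rule 225): 01111100
Gen 3 (rule 89): 01000111
Gen 4 (rule 75): 10011101
Gen 5 (rule 62): 11110011
Gen 6 (rule 225): 01110001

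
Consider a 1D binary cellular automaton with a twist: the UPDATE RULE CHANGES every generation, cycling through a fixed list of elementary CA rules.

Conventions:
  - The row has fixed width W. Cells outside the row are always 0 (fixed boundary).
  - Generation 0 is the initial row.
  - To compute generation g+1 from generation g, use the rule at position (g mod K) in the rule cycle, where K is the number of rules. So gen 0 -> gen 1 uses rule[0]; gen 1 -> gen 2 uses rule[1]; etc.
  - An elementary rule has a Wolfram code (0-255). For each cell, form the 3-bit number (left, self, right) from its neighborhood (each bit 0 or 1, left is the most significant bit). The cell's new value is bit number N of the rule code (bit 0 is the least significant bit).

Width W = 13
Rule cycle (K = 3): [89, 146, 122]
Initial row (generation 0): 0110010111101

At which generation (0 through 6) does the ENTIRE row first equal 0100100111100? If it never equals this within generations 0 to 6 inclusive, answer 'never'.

Gen 0: 0110010111101
Gen 1 (rule 89): 0111000100100
Gen 2 (rule 146): 1010101011010
Gen 3 (rule 122): 0101010111101
Gen 4 (rule 89): 0000000100100
Gen 5 (rule 146): 0000001011010
Gen 6 (rule 122): 0000010111101

Answer: never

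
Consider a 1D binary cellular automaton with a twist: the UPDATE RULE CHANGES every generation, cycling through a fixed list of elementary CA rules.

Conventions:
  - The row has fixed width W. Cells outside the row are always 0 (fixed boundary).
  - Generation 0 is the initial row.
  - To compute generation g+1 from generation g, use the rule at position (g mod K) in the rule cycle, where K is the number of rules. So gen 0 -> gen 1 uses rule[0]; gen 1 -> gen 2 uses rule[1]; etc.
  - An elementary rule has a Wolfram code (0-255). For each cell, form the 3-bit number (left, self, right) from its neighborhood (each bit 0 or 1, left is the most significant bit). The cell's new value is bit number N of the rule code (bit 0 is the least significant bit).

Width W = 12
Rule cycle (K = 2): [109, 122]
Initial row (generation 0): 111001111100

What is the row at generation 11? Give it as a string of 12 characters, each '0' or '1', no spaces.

Answer: 110010010011

Derivation:
Gen 0: 111001111100
Gen 1 (rule 109): 101001000101
Gen 2 (rule 122): 010110101010
Gen 3 (rule 109): 011111111110
Gen 4 (rule 122): 110000000011
Gen 5 (rule 109): 110111111011
Gen 6 (rule 122): 111100001111
Gen 7 (rule 109): 100101101001
Gen 8 (rule 122): 011011110110
Gen 9 (rule 109): 011110011110
Gen 10 (rule 122): 110011110011
Gen 11 (rule 109): 110010010011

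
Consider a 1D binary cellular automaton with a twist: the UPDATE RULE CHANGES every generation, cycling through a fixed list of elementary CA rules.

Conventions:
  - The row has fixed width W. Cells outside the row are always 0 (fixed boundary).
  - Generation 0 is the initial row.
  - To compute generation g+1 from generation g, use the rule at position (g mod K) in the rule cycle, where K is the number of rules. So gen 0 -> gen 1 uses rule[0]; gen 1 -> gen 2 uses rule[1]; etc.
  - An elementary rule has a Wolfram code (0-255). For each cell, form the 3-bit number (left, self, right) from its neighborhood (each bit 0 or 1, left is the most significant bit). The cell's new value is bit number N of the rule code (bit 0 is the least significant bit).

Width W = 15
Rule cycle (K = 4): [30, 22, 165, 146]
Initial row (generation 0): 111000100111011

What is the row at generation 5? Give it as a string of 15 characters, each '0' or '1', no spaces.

Gen 0: 111000100111011
Gen 1 (rule 30): 100101111100010
Gen 2 (rule 22): 111100000010111
Gen 3 (rule 165): 011001111011010
Gen 4 (rule 146): 100110110000001
Gen 5 (rule 30): 111100101000011

Answer: 111100101000011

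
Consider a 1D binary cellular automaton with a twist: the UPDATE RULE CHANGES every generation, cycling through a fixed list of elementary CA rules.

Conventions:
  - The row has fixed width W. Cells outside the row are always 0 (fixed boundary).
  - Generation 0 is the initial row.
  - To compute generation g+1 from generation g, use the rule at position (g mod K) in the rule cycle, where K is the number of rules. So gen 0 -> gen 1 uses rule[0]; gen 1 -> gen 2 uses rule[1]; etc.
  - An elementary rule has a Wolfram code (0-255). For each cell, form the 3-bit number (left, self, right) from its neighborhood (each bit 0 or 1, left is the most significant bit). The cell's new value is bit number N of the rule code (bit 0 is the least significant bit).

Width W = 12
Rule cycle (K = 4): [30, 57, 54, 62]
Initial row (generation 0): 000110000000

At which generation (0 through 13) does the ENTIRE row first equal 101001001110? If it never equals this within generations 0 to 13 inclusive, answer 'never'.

Answer: never

Derivation:
Gen 0: 000110000000
Gen 1 (rule 30): 001101000000
Gen 2 (rule 57): 101010111111
Gen 3 (rule 54): 111111000000
Gen 4 (rule 62): 100000100000
Gen 5 (rule 30): 110001110000
Gen 6 (rule 57): 101101001111
Gen 7 (rule 54): 110011110000
Gen 8 (rule 62): 101110001000
Gen 9 (rule 30): 101001011100
Gen 10 (rule 57): 010100110011
Gen 11 (rule 54): 111111001100
Gen 12 (rule 62): 100000111010
Gen 13 (rule 30): 110001100011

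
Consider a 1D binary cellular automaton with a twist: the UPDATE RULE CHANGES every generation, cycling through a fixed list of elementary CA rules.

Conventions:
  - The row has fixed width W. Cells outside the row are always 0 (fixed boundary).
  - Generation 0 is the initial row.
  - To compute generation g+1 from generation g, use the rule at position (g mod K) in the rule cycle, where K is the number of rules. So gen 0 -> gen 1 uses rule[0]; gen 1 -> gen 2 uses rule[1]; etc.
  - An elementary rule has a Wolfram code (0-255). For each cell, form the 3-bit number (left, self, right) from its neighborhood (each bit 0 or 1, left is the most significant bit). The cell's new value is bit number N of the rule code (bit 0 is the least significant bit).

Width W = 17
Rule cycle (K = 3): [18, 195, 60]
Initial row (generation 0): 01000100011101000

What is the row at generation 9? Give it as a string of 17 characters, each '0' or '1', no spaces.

Answer: 11010000100010100

Derivation:
Gen 0: 01000100011101000
Gen 1 (rule 18): 10101010100000100
Gen 2 (rule 195): 00000000001111001
Gen 3 (rule 60): 00000000001000101
Gen 4 (rule 18): 00000000010101000
Gen 5 (rule 195): 11111111100000011
Gen 6 (rule 60): 10000000010000010
Gen 7 (rule 18): 01000000101000101
Gen 8 (rule 195): 10011111000011000
Gen 9 (rule 60): 11010000100010100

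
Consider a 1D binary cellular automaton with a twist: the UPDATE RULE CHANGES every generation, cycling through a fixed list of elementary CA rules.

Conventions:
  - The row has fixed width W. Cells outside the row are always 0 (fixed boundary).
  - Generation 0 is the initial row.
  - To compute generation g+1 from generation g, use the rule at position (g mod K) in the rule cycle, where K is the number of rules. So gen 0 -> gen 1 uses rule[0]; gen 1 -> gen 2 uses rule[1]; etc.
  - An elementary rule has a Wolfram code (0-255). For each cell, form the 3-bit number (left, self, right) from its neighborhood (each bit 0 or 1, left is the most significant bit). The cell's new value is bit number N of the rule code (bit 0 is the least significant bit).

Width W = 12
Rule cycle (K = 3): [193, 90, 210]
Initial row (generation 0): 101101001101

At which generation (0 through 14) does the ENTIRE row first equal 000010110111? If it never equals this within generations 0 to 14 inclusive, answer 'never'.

Answer: never

Derivation:
Gen 0: 101101001101
Gen 1 (rule 193): 000100000100
Gen 2 (rule 90): 001010001010
Gen 3 (rule 210): 010001010001
Gen 4 (rule 193): 000100000100
Gen 5 (rule 90): 001010001010
Gen 6 (rule 210): 010001010001
Gen 7 (rule 193): 000100000100
Gen 8 (rule 90): 001010001010
Gen 9 (rule 210): 010001010001
Gen 10 (rule 193): 000100000100
Gen 11 (rule 90): 001010001010
Gen 12 (rule 210): 010001010001
Gen 13 (rule 193): 000100000100
Gen 14 (rule 90): 001010001010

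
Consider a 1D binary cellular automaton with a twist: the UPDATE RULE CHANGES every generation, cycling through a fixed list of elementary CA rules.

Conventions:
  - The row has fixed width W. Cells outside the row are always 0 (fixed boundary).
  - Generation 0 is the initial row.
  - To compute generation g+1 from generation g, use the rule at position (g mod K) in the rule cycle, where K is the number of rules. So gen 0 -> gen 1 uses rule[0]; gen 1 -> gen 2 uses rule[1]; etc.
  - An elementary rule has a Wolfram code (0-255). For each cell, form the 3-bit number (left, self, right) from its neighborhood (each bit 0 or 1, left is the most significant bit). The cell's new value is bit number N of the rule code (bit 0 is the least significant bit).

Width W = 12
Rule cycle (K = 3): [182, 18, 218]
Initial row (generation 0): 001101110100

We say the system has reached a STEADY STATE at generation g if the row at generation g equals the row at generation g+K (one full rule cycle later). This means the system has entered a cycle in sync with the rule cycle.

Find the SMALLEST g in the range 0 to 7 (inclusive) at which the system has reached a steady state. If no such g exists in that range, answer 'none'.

Answer: none

Derivation:
Gen 0: 001101110100
Gen 1 (rule 182): 010010101110
Gen 2 (rule 18): 101100000001
Gen 3 (rule 218): 001110000010
Gen 4 (rule 182): 010101000111
Gen 5 (rule 18): 100000101000
Gen 6 (rule 218): 010001000100
Gen 7 (rule 182): 111011101110
Gen 8 (rule 18): 000000000001
Gen 9 (rule 218): 000000000010
Gen 10 (rule 182): 000000000111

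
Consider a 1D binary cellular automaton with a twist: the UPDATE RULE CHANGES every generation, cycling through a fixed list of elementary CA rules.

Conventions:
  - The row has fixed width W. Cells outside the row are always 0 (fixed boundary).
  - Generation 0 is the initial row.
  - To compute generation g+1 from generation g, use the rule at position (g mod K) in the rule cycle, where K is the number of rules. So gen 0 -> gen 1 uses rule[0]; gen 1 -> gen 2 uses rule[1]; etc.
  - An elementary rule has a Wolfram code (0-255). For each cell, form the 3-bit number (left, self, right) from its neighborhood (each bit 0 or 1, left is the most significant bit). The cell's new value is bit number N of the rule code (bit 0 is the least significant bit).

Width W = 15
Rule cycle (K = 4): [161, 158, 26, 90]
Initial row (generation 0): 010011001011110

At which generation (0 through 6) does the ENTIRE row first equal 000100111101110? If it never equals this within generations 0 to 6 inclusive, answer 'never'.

Answer: never

Derivation:
Gen 0: 010011001011110
Gen 1 (rule 161): 000000000101100
Gen 2 (rule 158): 000000001101010
Gen 3 (rule 26): 000000011000001
Gen 4 (rule 90): 000000111100010
Gen 5 (rule 161): 111110011001000
Gen 6 (rule 158): 111101110111100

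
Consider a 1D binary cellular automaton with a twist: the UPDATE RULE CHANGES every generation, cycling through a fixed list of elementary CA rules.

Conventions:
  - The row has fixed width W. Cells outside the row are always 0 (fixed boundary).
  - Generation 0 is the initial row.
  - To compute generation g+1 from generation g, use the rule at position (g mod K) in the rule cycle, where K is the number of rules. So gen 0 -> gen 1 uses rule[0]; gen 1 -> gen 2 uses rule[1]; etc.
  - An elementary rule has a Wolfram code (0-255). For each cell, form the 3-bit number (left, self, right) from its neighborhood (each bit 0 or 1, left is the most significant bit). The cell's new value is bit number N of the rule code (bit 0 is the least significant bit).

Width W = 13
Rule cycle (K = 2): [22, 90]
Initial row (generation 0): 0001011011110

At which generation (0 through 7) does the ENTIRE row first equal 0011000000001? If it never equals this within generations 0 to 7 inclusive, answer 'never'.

Gen 0: 0001011011110
Gen 1 (rule 22): 0011000000001
Gen 2 (rule 90): 0111100000010
Gen 3 (rule 22): 1000010000111
Gen 4 (rule 90): 0100101001101
Gen 5 (rule 22): 1111101110001
Gen 6 (rule 90): 1000101011010
Gen 7 (rule 22): 1101101000011

Answer: 1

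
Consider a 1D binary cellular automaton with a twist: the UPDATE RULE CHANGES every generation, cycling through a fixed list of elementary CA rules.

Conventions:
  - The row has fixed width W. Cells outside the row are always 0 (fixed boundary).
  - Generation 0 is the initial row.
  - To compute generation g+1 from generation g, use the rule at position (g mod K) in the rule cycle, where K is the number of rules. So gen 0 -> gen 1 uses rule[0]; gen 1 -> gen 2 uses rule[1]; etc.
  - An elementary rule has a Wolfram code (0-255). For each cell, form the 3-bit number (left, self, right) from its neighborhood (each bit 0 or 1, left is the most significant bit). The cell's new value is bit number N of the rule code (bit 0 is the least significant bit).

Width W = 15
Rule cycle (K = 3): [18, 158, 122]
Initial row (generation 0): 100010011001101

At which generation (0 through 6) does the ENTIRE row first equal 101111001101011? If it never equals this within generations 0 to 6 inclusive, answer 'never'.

Answer: never

Derivation:
Gen 0: 100010011001101
Gen 1 (rule 18): 010101100110000
Gen 2 (rule 158): 110101011101000
Gen 3 (rule 122): 111010110110100
Gen 4 (rule 18): 000000000000010
Gen 5 (rule 158): 000000000000111
Gen 6 (rule 122): 000000000001101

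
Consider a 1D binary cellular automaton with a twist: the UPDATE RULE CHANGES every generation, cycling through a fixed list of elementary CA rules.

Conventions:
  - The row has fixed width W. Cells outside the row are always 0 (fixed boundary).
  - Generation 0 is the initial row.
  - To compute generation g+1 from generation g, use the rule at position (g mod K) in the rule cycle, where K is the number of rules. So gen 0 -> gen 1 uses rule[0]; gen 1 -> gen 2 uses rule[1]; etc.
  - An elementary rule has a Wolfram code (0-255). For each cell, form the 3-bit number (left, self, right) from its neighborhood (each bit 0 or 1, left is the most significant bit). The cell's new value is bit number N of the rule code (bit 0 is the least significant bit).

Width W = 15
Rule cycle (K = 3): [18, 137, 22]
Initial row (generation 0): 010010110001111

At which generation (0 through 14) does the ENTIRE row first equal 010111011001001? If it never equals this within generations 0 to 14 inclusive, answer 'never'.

Gen 0: 010010110001111
Gen 1 (rule 18): 101100001010000
Gen 2 (rule 137): 001001100000111
Gen 3 (rule 22): 011110010001000
Gen 4 (rule 18): 100001101010100
Gen 5 (rule 137): 001101000000001
Gen 6 (rule 22): 010001100000011
Gen 7 (rule 18): 101010010000100
Gen 8 (rule 137): 000000000110001
Gen 9 (rule 22): 000000001001011
Gen 10 (rule 18): 000000010110000
Gen 11 (rule 137): 111111000100111
Gen 12 (rule 22): 000000101111000
Gen 13 (rule 18): 000001000000100
Gen 14 (rule 137): 111100011110001

Answer: never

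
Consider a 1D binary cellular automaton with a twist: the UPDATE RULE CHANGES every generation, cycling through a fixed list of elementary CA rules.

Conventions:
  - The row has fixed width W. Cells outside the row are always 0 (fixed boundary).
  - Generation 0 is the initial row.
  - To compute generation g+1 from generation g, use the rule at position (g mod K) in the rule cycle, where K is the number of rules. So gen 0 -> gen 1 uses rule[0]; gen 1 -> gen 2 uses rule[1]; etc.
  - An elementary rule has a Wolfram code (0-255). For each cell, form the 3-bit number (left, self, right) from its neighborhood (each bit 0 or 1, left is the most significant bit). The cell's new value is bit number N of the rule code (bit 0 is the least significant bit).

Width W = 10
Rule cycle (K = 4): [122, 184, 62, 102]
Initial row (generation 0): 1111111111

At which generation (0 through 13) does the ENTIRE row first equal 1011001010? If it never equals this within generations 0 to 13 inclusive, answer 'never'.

Gen 0: 1111111111
Gen 1 (rule 122): 1000000001
Gen 2 (rule 184): 0100000000
Gen 3 (rule 62): 1110000000
Gen 4 (rule 102): 0010000000
Gen 5 (rule 122): 0101000000
Gen 6 (rule 184): 0010100000
Gen 7 (rule 62): 0111110000
Gen 8 (rule 102): 1000010000
Gen 9 (rule 122): 0100101000
Gen 10 (rule 184): 0010010100
Gen 11 (rule 62): 0111111110
Gen 12 (rule 102): 1000000010
Gen 13 (rule 122): 0100000101

Answer: never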